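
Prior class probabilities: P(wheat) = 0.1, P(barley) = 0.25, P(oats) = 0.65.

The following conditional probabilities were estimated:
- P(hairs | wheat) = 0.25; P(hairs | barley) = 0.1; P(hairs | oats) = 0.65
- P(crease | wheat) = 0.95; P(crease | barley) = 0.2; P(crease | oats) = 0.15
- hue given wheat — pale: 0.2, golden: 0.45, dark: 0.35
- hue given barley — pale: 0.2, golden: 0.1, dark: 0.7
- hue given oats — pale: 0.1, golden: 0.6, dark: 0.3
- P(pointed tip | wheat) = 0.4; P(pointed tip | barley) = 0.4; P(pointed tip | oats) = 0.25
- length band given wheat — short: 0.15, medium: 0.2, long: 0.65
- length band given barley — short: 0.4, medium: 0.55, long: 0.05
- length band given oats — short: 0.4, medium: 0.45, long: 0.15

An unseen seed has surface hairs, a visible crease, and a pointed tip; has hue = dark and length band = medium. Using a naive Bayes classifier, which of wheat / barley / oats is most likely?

wheat: 0.1 × 0.25 × 0.95 × 0.35 × 0.4 × 0.2 = 0.000665
barley: 0.25 × 0.1 × 0.2 × 0.7 × 0.4 × 0.55 = 0.00077
oats: 0.65 × 0.65 × 0.15 × 0.3 × 0.25 × 0.45 = 0.00213890625
Highest score → oats.

oats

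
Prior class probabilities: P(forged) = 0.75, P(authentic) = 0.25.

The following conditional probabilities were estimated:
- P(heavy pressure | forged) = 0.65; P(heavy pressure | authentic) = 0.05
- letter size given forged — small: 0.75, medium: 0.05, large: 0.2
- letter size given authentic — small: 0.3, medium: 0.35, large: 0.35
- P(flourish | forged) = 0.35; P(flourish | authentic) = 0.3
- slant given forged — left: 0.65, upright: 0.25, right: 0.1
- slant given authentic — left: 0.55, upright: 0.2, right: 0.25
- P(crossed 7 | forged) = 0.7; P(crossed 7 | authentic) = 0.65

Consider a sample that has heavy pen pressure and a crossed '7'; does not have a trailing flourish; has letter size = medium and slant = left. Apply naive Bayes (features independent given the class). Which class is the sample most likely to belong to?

forged: 0.75 × 0.65 × 0.05 × (1−0.35) × 0.65 × 0.7 = 0.00720890625
authentic: 0.25 × 0.05 × 0.35 × (1−0.3) × 0.55 × 0.65 = 0.00109484375
Highest score → forged.

forged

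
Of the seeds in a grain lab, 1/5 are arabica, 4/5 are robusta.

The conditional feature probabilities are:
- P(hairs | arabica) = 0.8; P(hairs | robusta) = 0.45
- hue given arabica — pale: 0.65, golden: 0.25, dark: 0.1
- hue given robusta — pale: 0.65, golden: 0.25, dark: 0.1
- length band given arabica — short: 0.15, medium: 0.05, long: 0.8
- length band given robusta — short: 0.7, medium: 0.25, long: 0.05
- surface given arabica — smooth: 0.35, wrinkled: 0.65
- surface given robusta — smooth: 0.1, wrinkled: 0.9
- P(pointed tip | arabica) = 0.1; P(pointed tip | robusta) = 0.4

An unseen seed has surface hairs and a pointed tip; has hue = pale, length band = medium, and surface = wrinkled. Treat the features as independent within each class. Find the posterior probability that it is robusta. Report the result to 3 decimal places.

arabica: 0.2 × 0.8 × 0.65 × 0.05 × 0.65 × 0.1 = 0.000338
robusta: 0.8 × 0.45 × 0.65 × 0.25 × 0.9 × 0.4 = 0.02106
P(robusta | x) = 0.02106 / 0.021398 ≈ 0.984

0.984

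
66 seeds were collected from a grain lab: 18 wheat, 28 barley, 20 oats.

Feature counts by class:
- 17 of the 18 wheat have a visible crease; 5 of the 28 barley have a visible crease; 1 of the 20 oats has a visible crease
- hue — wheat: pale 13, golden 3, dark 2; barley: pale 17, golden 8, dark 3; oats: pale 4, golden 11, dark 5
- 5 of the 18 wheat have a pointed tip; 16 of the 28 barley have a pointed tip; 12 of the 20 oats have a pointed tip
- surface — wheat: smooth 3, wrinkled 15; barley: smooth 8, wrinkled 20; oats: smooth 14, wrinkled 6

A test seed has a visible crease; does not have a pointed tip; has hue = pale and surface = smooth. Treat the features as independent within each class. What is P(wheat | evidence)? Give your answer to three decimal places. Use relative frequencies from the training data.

0.776

wheat: (18/66) × (17/18) × (13/18) × (13/18) × (3/18) ≈ 0.0223921
barley: (28/66) × (5/28) × (17/28) × (12/28) × (8/28) ≈ 0.00563212
oats: (20/66) × (1/20) × (4/20) × (8/20) × (14/20) ≈ 0.000848485
P(wheat | x) = 0.0223921 / 0.028872705 ≈ 0.776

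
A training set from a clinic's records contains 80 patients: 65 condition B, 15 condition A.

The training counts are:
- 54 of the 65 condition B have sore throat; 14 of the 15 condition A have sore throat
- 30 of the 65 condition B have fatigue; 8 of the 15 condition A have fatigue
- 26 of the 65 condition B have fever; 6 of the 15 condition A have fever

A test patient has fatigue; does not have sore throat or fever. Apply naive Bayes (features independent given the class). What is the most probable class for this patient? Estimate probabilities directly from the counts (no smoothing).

condition B: (65/80) × (11/65) × (30/65) × (39/65) ≈ 0.0380769
condition A: (15/80) × (1/15) × (8/15) × (9/15) = 0.004
Highest score → condition B.

condition B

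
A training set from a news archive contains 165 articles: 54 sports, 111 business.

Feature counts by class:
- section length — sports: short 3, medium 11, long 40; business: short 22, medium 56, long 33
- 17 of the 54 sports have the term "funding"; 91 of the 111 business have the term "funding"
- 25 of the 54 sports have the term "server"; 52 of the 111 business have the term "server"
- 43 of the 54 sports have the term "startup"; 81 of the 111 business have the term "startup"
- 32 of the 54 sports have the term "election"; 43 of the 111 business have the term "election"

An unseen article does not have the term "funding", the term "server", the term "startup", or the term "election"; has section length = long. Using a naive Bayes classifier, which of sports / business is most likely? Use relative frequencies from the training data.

sports: (54/165) × (40/54) × (37/54) × (29/54) × (11/54) × (22/54) ≈ 0.00740314
business: (111/165) × (33/111) × (20/111) × (59/111) × (30/111) × (68/111) ≈ 0.00317139
Highest score → sports.

sports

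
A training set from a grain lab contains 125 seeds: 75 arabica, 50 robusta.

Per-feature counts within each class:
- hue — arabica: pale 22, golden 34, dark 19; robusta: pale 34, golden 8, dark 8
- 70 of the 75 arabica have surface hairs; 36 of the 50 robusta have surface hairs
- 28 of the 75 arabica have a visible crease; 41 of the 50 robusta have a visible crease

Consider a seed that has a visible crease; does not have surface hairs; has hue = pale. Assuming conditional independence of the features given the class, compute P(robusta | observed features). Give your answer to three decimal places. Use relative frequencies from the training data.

0.934

arabica: (75/125) × (22/75) × (5/75) × (28/75) ≈ 0.00438044
robusta: (50/125) × (34/50) × (14/50) × (41/50) = 0.0624512
P(robusta | x) = 0.0624512 / 0.06683164 ≈ 0.934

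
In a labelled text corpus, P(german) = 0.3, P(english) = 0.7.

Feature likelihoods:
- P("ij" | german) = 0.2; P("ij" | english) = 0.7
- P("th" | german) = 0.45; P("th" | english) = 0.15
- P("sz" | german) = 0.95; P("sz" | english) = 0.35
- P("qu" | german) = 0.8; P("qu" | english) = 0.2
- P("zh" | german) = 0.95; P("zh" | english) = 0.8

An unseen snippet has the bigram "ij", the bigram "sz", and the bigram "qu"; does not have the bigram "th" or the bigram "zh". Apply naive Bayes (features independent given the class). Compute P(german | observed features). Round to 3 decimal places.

german: 0.3 × 0.2 × (1−0.45) × 0.95 × 0.8 × (1−0.95) = 0.001254
english: 0.7 × 0.7 × (1−0.15) × 0.35 × 0.2 × (1−0.8) = 0.005831
P(german | x) = 0.001254 / 0.007085 ≈ 0.177

0.177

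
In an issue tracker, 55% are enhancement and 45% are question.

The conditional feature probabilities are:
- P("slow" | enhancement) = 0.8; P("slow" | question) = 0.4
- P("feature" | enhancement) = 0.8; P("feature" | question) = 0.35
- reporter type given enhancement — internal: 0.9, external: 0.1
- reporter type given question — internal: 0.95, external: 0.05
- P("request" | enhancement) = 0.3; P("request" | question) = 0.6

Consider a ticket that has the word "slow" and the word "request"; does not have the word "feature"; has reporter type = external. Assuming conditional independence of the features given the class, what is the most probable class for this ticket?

question

enhancement: 0.55 × 0.8 × (1−0.8) × 0.1 × 0.3 = 0.00264
question: 0.45 × 0.4 × (1−0.35) × 0.05 × 0.6 = 0.00351
Highest score → question.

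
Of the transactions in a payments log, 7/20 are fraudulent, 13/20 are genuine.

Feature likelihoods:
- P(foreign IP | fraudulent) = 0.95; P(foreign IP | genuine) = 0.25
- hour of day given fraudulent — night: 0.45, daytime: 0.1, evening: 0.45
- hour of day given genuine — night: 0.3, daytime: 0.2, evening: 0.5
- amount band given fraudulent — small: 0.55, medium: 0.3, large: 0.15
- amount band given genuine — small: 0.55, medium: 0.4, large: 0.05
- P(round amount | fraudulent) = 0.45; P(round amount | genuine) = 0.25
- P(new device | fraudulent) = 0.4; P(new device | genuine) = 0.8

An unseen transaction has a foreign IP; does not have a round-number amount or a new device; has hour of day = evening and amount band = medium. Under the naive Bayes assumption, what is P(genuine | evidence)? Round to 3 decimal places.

0.248

fraudulent: 0.35 × 0.95 × 0.45 × 0.3 × (1−0.45) × (1−0.4) = 0.014812875
genuine: 0.65 × 0.25 × 0.5 × 0.4 × (1−0.25) × (1−0.8) = 0.004875
P(genuine | x) = 0.004875 / 0.019687875 ≈ 0.248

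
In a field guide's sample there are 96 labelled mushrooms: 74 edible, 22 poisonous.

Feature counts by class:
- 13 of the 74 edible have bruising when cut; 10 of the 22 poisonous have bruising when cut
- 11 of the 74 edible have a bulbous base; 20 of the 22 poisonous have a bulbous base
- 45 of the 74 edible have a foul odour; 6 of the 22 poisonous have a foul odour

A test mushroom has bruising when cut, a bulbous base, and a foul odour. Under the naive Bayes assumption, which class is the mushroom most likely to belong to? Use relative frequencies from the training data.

edible: (74/96) × (13/74) × (11/74) × (45/74) ≈ 0.0122409
poisonous: (22/96) × (10/22) × (20/22) × (6/22) ≈ 0.0258264
Highest score → poisonous.

poisonous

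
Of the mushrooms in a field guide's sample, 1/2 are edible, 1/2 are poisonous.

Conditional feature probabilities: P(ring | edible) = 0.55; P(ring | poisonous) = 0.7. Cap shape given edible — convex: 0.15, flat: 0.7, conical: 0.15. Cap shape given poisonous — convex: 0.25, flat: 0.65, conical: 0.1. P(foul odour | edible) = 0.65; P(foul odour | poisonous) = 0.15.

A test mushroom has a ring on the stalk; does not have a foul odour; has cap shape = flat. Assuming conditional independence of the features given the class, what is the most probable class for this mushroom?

edible: 0.5 × 0.55 × 0.7 × (1−0.65) = 0.067375
poisonous: 0.5 × 0.7 × 0.65 × (1−0.15) = 0.193375
Highest score → poisonous.

poisonous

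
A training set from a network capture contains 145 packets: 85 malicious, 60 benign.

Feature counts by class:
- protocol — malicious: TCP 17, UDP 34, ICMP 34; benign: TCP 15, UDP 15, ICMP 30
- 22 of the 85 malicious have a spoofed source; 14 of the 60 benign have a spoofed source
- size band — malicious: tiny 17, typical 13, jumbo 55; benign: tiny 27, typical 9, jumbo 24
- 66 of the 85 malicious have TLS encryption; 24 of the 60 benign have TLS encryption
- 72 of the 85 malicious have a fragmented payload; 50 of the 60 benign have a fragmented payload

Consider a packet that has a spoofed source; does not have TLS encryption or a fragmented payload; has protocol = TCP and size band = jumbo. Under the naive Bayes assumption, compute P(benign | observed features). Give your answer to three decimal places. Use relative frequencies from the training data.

0.590

malicious: (85/145) × (17/85) × (22/85) × (55/85) × (19/85) × (13/85) ≈ 0.000671255
benign: (60/145) × (15/60) × (14/60) × (24/60) × (36/60) × (10/60) ≈ 0.000965517
P(benign | x) = 0.000965517 / 0.001636772 ≈ 0.590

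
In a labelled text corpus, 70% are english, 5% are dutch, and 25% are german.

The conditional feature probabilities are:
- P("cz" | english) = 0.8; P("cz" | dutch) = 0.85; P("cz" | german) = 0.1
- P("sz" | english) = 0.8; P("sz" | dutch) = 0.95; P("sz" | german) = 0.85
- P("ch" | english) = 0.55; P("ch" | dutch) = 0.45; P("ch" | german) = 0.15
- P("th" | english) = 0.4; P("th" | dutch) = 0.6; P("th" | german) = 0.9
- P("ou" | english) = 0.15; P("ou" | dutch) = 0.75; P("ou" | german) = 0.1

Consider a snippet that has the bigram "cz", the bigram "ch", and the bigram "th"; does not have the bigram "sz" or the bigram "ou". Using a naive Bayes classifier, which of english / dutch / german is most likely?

english: 0.7 × 0.8 × (1−0.8) × 0.55 × 0.4 × (1−0.15) = 0.020944
dutch: 0.05 × 0.85 × (1−0.95) × 0.45 × 0.6 × (1−0.75) = 0.0001434375
german: 0.25 × 0.1 × (1−0.85) × 0.15 × 0.9 × (1−0.1) = 0.000455625
Highest score → english.

english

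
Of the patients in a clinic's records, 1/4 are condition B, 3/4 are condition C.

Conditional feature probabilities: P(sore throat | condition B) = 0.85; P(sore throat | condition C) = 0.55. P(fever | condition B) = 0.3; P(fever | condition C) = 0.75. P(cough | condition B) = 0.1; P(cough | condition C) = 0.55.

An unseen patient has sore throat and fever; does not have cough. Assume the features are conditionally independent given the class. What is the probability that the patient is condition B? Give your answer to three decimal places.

0.292

condition B: 0.25 × 0.85 × 0.3 × (1−0.1) = 0.057375
condition C: 0.75 × 0.55 × 0.75 × (1−0.55) = 0.13921875
P(condition B | x) = 0.057375 / 0.19659375 ≈ 0.292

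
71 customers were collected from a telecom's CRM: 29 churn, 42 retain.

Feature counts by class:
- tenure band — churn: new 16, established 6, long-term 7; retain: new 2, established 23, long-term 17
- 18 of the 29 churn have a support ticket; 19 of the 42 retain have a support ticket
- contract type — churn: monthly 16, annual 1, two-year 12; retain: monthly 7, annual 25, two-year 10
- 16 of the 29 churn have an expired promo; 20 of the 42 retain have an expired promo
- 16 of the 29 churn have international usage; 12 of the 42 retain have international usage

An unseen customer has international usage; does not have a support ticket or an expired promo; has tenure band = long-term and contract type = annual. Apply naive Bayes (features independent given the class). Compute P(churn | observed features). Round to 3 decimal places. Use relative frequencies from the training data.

churn: (29/71) × (7/29) × (11/29) × (1/29) × (13/29) × (16/29) ≈ 0.000318936
retain: (42/71) × (17/42) × (23/42) × (25/42) × (22/42) × (12/42) ≈ 0.0116806
P(churn | x) = 0.000318936 / 0.011999536 ≈ 0.027

0.027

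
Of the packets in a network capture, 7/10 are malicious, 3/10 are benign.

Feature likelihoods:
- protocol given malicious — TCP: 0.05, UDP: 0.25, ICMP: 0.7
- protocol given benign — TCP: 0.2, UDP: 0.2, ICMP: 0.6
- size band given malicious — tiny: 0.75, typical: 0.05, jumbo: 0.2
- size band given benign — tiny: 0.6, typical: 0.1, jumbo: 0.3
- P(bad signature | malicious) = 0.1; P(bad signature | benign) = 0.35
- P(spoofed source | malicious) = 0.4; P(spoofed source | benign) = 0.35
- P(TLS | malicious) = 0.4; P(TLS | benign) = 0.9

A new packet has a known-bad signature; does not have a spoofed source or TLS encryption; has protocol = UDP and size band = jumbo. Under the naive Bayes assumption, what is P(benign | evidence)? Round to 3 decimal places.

0.245

malicious: 0.7 × 0.25 × 0.2 × 0.1 × (1−0.4) × (1−0.4) = 0.00126
benign: 0.3 × 0.2 × 0.3 × 0.35 × (1−0.35) × (1−0.9) = 0.0004095
P(benign | x) = 0.0004095 / 0.0016695 ≈ 0.245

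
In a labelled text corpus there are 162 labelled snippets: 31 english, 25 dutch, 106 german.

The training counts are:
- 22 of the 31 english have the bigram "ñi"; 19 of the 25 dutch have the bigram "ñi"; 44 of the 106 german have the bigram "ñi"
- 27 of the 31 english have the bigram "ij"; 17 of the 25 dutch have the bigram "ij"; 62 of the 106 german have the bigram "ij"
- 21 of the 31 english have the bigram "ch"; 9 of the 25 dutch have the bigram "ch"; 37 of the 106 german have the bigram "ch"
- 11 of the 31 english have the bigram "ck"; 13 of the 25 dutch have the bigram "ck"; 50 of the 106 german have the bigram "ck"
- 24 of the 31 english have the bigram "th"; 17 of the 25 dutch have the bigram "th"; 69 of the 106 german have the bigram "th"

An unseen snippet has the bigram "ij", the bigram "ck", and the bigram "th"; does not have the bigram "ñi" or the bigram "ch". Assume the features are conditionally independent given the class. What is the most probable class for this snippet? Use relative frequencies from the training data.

english: (31/162) × (9/31) × (27/31) × (10/31) × (11/31) × (24/31) ≈ 0.00428794
dutch: (25/162) × (6/25) × (17/25) × (16/25) × (13/25) × (17/25) ≈ 0.00569951
german: (106/162) × (62/106) × (62/106) × (69/106) × (50/106) × (69/106) ≈ 0.0447418
Highest score → german.

german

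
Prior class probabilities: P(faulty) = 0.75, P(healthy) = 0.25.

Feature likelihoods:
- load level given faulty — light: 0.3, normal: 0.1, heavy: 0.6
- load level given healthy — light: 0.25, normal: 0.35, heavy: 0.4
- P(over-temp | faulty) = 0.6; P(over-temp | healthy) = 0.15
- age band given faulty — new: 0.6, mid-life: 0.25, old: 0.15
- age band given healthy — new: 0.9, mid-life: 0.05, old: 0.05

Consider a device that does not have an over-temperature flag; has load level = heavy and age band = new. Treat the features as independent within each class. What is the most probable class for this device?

faulty: 0.75 × 0.6 × (1−0.6) × 0.6 = 0.108
healthy: 0.25 × 0.4 × (1−0.15) × 0.9 = 0.0765
Highest score → faulty.

faulty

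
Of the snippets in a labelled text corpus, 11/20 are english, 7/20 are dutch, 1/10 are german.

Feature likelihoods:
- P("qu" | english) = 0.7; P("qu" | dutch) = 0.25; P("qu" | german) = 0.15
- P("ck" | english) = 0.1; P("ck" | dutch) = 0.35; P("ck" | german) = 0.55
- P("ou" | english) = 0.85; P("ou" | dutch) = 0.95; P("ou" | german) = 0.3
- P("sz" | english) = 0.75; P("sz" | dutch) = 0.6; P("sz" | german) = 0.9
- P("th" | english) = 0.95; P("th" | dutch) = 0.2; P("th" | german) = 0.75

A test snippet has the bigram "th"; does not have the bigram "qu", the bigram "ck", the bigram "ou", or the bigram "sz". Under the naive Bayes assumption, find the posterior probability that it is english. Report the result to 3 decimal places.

0.663

english: 0.55 × (1−0.7) × (1−0.1) × (1−0.85) × (1−0.75) × 0.95 = 0.0052903125
dutch: 0.35 × (1−0.25) × (1−0.35) × (1−0.95) × (1−0.6) × 0.2 = 0.0006825
german: 0.1 × (1−0.15) × (1−0.55) × (1−0.3) × (1−0.9) × 0.75 = 0.002008125
P(english | x) = 0.0052903125 / 0.0079809375 ≈ 0.663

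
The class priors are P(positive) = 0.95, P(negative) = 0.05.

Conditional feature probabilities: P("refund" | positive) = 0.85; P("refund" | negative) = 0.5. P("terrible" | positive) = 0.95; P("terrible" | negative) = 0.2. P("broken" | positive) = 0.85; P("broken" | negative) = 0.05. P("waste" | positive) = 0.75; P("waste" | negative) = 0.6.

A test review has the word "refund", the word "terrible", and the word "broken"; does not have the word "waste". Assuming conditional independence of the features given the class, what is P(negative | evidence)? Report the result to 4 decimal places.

0.0006

positive: 0.95 × 0.85 × 0.95 × 0.85 × (1−0.75) = 0.1630140625
negative: 0.05 × 0.5 × 0.2 × 0.05 × (1−0.6) = 0.0001
P(negative | x) = 0.0001 / 0.1631140625 ≈ 0.0006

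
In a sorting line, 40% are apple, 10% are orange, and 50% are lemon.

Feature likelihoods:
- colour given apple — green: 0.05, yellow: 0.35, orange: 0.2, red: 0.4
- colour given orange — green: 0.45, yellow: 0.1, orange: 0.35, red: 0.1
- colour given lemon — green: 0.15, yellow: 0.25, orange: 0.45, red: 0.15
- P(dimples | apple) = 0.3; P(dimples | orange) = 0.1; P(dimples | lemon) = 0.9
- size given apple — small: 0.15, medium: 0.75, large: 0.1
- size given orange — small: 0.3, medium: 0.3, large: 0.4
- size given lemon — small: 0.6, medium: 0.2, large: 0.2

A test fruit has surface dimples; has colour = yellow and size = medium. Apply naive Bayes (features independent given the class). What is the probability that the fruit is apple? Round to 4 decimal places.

0.5801

apple: 0.4 × 0.35 × 0.3 × 0.75 = 0.0315
orange: 0.1 × 0.1 × 0.1 × 0.3 = 0.0003
lemon: 0.5 × 0.25 × 0.9 × 0.2 = 0.0225
P(apple | x) = 0.0315 / 0.0543 ≈ 0.5801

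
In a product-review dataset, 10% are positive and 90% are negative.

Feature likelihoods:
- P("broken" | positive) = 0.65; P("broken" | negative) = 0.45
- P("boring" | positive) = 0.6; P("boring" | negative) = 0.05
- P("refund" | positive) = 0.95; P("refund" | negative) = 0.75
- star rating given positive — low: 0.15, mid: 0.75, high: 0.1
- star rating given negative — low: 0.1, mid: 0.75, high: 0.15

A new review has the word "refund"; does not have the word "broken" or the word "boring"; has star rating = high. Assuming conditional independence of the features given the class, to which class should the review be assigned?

positive: 0.1 × (1−0.65) × (1−0.6) × 0.95 × 0.1 = 0.00133
negative: 0.9 × (1−0.45) × (1−0.05) × 0.75 × 0.15 = 0.052903125
Highest score → negative.

negative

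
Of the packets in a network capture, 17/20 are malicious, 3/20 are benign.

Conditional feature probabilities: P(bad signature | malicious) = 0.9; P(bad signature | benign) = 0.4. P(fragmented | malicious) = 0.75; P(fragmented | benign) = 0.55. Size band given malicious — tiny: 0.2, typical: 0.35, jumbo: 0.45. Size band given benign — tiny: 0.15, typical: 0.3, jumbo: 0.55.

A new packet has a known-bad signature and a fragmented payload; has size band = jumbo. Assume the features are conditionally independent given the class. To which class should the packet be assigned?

malicious

malicious: 0.85 × 0.9 × 0.75 × 0.45 = 0.2581875
benign: 0.15 × 0.4 × 0.55 × 0.55 = 0.01815
Highest score → malicious.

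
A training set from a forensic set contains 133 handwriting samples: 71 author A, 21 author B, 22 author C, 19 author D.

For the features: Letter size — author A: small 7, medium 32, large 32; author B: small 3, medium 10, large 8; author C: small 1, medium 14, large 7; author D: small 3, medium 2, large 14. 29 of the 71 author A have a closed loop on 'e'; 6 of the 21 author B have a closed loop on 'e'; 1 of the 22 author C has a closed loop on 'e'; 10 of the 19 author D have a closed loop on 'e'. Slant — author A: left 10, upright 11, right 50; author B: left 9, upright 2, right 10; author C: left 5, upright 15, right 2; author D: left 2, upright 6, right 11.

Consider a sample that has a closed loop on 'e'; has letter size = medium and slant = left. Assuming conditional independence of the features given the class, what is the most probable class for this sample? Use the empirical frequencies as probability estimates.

author A

author A: (71/133) × (32/71) × (29/71) × (10/71) ≈ 0.0138414
author B: (21/133) × (10/21) × (6/21) × (9/21) ≈ 0.00920669
author C: (22/133) × (14/22) × (1/22) × (5/22) ≈ 0.00108743
author D: (19/133) × (2/19) × (10/19) × (2/19) ≈ 0.000833108
Highest score → author A.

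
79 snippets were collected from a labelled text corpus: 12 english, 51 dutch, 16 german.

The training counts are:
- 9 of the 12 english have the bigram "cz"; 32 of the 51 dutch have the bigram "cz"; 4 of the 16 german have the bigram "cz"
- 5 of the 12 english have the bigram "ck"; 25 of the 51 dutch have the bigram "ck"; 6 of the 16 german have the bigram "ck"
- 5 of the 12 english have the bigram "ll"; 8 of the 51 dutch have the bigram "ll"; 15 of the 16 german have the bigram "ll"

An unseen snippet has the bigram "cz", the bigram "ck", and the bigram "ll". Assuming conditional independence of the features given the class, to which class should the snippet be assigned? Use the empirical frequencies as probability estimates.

english: (12/79) × (9/12) × (5/12) × (5/12) ≈ 0.0197785
dutch: (51/79) × (32/51) × (25/51) × (8/51) ≈ 0.0311467
german: (16/79) × (4/16) × (6/16) × (15/16) ≈ 0.0178006
Highest score → dutch.

dutch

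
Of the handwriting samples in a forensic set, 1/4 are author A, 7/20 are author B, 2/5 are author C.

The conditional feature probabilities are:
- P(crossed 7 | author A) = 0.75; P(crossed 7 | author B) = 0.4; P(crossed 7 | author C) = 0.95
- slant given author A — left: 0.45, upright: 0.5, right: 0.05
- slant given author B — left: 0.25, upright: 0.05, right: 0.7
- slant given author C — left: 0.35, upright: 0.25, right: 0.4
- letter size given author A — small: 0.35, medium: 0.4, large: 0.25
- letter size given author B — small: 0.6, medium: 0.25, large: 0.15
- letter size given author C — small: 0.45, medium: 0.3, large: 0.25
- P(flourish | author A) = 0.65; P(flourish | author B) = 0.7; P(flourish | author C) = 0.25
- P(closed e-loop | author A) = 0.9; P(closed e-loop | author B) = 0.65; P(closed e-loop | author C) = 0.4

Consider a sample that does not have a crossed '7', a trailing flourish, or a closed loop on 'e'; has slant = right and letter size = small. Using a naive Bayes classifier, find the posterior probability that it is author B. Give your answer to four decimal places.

0.8481

author A: 0.25 × (1−0.75) × 0.05 × 0.35 × (1−0.65) × (1−0.9) = 0.00003828125
author B: 0.35 × (1−0.4) × 0.7 × 0.6 × (1−0.7) × (1−0.65) = 0.009261
author C: 0.4 × (1−0.95) × 0.4 × 0.45 × (1−0.25) × (1−0.4) = 0.00162
P(author B | x) = 0.009261 / 0.01091928125 ≈ 0.8481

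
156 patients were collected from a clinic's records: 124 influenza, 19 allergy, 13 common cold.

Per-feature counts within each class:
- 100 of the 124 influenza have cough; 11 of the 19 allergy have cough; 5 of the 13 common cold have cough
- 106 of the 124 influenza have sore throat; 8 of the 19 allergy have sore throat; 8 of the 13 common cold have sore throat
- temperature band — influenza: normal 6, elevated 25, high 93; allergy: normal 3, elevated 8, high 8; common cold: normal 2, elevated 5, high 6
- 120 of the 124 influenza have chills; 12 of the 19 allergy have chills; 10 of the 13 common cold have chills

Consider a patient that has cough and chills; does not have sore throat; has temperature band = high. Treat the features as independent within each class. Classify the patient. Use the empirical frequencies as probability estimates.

influenza

influenza: (124/156) × (100/124) × (18/124) × (93/124) × (120/124) ≈ 0.0675378
allergy: (19/156) × (11/19) × (11/19) × (8/19) × (12/19) ≈ 0.010856
common cold: (13/156) × (5/13) × (5/13) × (6/13) × (10/13) ≈ 0.0043766
Highest score → influenza.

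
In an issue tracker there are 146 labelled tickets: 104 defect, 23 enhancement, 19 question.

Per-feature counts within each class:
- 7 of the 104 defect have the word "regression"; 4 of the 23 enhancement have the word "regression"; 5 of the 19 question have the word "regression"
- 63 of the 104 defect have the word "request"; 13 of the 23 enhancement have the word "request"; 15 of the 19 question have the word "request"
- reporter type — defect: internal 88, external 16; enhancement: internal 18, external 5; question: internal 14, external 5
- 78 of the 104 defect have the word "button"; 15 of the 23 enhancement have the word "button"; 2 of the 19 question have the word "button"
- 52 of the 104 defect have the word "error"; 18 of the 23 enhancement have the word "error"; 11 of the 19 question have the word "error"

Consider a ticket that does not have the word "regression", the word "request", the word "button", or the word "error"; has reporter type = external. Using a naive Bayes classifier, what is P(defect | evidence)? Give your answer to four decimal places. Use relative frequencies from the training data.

0.6321

defect: (104/146) × (97/104) × (41/104) × (16/104) × (26/104) × (52/104) ≈ 0.00503693
enhancement: (23/146) × (19/23) × (10/23) × (5/23) × (8/23) × (5/23) ≈ 0.000930078
question: (19/146) × (14/19) × (4/19) × (5/19) × (17/19) × (8/19) ≈ 0.00200138
P(defect | x) = 0.00503693 / 0.007968388 ≈ 0.6321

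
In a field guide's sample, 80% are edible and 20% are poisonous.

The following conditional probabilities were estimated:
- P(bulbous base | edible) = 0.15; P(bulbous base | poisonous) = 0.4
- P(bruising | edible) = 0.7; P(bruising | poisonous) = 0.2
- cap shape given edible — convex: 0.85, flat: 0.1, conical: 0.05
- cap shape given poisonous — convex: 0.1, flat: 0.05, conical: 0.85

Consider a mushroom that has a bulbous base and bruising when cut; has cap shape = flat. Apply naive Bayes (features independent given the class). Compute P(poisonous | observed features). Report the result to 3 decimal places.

0.087

edible: 0.8 × 0.15 × 0.7 × 0.1 = 0.0084
poisonous: 0.2 × 0.4 × 0.2 × 0.05 = 0.0008
P(poisonous | x) = 0.0008 / 0.0092 ≈ 0.087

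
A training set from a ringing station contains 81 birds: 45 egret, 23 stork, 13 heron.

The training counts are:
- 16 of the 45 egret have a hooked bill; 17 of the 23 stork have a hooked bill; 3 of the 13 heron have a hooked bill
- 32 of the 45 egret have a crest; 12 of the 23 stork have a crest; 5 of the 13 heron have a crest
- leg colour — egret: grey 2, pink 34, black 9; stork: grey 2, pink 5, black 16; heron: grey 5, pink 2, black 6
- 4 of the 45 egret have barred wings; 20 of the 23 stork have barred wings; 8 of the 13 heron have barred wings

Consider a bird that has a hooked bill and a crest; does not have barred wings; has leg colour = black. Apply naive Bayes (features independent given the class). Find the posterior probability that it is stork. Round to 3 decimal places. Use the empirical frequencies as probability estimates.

0.261

egret: (45/81) × (16/45) × (32/45) × (9/45) × (41/45) ≈ 0.0255961
stork: (23/81) × (17/23) × (12/23) × (16/23) × (3/23) ≈ 0.0099358
heron: (13/81) × (3/13) × (5/13) × (6/13) × (5/13) ≈ 0.0025287
P(stork | x) = 0.0099358 / 0.0380606 ≈ 0.261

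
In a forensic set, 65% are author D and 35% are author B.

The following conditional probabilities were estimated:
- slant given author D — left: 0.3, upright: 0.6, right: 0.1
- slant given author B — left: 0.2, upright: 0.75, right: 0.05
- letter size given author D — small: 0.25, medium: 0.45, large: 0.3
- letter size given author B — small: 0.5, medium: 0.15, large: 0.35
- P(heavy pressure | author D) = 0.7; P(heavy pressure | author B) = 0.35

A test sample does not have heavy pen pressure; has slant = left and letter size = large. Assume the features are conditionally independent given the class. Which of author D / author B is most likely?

author D

author D: 0.65 × 0.3 × 0.3 × (1−0.7) = 0.01755
author B: 0.35 × 0.2 × 0.35 × (1−0.35) = 0.015925
Highest score → author D.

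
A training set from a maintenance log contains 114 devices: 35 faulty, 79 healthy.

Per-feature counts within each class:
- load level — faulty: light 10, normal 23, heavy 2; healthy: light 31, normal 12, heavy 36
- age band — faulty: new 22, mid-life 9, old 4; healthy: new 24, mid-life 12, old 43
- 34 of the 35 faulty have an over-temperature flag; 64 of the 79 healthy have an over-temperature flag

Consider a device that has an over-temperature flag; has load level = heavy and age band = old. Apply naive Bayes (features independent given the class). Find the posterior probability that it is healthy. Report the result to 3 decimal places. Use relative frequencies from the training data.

faulty: (35/114) × (2/35) × (4/35) × (34/35) ≈ 0.00194773
healthy: (79/114) × (36/79) × (43/79) × (64/79) ≈ 0.139249
P(healthy | x) = 0.139249 / 0.14119673 ≈ 0.986

0.986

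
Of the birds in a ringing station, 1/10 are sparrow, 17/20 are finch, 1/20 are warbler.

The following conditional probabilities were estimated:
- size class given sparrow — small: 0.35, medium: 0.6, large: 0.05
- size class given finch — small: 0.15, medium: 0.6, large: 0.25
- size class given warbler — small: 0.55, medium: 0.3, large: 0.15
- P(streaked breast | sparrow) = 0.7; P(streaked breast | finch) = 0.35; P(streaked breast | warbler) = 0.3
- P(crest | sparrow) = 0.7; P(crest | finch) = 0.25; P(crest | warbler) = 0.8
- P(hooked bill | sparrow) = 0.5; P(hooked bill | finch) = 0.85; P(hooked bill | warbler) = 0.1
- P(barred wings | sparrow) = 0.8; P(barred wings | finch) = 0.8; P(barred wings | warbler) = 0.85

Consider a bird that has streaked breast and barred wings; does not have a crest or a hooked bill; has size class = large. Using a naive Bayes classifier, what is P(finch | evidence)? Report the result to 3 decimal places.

sparrow: 0.1 × 0.05 × 0.7 × (1−0.7) × (1−0.5) × 0.8 = 0.00042
finch: 0.85 × 0.25 × 0.35 × (1−0.25) × (1−0.85) × 0.8 = 0.00669375
warbler: 0.05 × 0.15 × 0.3 × (1−0.8) × (1−0.1) × 0.85 = 0.00034425
P(finch | x) = 0.00669375 / 0.007458 ≈ 0.898

0.898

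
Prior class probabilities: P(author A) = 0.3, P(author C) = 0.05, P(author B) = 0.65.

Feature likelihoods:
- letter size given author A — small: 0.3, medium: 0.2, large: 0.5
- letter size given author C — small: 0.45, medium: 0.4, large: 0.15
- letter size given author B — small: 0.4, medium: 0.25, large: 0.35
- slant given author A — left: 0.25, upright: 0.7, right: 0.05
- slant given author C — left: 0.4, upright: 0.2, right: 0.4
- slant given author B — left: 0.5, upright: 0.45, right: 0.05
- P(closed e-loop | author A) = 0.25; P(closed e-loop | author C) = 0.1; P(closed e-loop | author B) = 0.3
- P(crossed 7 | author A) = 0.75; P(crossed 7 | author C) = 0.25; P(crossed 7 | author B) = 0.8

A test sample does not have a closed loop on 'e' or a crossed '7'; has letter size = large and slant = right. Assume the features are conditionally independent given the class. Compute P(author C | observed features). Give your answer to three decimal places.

0.403

author A: 0.3 × 0.5 × 0.05 × (1−0.25) × (1−0.75) = 0.00140625
author C: 0.05 × 0.15 × 0.4 × (1−0.1) × (1−0.25) = 0.002025
author B: 0.65 × 0.35 × 0.05 × (1−0.3) × (1−0.8) = 0.0015925
P(author C | x) = 0.002025 / 0.00502375 ≈ 0.403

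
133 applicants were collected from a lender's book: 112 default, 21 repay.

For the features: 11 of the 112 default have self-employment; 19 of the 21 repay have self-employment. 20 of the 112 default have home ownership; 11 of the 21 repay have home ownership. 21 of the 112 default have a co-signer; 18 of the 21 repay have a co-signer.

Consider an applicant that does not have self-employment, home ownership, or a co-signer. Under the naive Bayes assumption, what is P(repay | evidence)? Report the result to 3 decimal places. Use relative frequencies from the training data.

default: (112/133) × (101/112) × (92/112) × (91/112) ≈ 0.506831
repay: (21/133) × (2/21) × (10/21) × (3/21) ≈ 0.00102297
P(repay | x) = 0.00102297 / 0.50785397 ≈ 0.002

0.002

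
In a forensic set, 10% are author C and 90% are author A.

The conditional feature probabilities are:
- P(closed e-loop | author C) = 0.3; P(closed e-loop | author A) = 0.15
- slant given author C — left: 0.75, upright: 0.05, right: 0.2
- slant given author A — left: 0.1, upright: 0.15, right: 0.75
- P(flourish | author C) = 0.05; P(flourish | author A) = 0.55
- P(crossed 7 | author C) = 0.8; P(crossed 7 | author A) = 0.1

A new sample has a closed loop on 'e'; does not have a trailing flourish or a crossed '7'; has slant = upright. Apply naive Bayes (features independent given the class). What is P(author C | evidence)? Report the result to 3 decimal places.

author C: 0.1 × 0.3 × 0.05 × (1−0.05) × (1−0.8) = 0.000285
author A: 0.9 × 0.15 × 0.15 × (1−0.55) × (1−0.1) = 0.00820125
P(author C | x) = 0.000285 / 0.00848625 ≈ 0.034

0.034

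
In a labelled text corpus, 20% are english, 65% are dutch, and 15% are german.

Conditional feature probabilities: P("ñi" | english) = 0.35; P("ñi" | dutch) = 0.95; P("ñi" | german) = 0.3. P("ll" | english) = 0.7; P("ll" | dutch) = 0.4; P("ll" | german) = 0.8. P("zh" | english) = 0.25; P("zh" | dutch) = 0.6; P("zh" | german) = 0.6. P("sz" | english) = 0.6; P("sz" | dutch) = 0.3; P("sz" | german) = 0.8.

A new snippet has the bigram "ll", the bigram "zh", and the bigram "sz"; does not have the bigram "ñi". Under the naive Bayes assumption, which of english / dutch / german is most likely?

german

english: 0.2 × (1−0.35) × 0.7 × 0.25 × 0.6 = 0.01365
dutch: 0.65 × (1−0.95) × 0.4 × 0.6 × 0.3 = 0.00234
german: 0.15 × (1−0.3) × 0.8 × 0.6 × 0.8 = 0.04032
Highest score → german.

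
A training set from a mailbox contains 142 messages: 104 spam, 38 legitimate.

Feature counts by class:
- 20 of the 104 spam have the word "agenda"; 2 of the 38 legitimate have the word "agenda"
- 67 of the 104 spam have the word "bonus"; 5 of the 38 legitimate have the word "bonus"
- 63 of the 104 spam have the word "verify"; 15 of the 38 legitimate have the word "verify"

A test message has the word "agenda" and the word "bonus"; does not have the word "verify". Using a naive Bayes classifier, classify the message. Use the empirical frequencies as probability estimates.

spam: (104/142) × (20/104) × (67/104) × (41/104) ≈ 0.0357712
legitimate: (38/142) × (2/38) × (5/38) × (23/38) ≈ 0.00112169
Highest score → spam.

spam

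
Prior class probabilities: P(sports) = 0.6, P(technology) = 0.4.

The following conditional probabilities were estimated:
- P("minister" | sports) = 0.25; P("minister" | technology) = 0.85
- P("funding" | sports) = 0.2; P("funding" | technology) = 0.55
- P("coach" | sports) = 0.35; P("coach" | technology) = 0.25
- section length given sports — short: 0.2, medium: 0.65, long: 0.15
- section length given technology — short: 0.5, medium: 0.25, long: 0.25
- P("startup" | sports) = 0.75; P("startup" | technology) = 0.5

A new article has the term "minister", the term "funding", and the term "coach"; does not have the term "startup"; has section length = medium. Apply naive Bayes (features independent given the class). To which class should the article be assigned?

sports: 0.6 × 0.25 × 0.2 × 0.35 × 0.65 × (1−0.75) = 0.00170625
technology: 0.4 × 0.85 × 0.55 × 0.25 × 0.25 × (1−0.5) = 0.00584375
Highest score → technology.

technology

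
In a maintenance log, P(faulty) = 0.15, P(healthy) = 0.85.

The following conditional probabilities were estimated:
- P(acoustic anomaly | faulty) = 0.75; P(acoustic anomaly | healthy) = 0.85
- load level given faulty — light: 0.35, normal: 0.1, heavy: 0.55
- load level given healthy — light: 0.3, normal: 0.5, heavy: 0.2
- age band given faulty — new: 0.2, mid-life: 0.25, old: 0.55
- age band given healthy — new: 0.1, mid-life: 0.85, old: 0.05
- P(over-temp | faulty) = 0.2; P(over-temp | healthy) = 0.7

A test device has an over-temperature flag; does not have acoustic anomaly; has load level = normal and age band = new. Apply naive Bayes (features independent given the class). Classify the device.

healthy

faulty: 0.15 × (1−0.75) × 0.1 × 0.2 × 0.2 = 0.00015
healthy: 0.85 × (1−0.85) × 0.5 × 0.1 × 0.7 = 0.0044625
Highest score → healthy.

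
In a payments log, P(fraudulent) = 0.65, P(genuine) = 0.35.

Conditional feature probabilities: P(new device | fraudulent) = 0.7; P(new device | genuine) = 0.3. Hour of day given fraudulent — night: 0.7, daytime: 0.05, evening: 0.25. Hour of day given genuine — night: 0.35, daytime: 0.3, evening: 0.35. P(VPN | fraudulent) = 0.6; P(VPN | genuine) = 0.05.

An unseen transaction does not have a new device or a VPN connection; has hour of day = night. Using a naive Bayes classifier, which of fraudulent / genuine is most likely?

fraudulent: 0.65 × (1−0.7) × 0.7 × (1−0.6) = 0.0546
genuine: 0.35 × (1−0.3) × 0.35 × (1−0.05) = 0.0814625
Highest score → genuine.

genuine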